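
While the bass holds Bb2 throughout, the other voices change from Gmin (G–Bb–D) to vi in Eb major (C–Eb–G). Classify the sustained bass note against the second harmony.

Pedal tone (pedal point).

The harmony at that moment is C minor triad (C, Eb, G); Bb2 is not a chord tone.
It is held over (the same pitch as the preceding Bb2) and then sustained as the same pitch into the next harmony.
Sustained through a change of harmony — a pedal tone.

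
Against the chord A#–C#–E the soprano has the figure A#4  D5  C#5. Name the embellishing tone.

The harmony at that moment is A# diminished triad (A#, C#, E); D5 is not a chord tone.
It is approached by leap up from A#4 and left by step down to C#5.
Leap in, step out — an appoggiatura.

D5 is an appoggiatura.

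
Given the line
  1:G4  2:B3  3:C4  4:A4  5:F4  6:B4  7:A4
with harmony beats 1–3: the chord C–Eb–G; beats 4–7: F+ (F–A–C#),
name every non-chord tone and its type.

The harmony at that moment is C minor triad (C, Eb, G); B3 is not a chord tone.
It is approached by leap down from G4 and left by step up to C4.
Leap in, step out — an appoggiatura.
The harmony at that moment is F augmented triad (F, A, C#); B4 is not a chord tone.
It is approached by leap up from F4 and left by step down to A4.
Leap in, step out — an appoggiatura.

B3 (beat 2) — appoggiatura; B4 (beat 6) — appoggiatura.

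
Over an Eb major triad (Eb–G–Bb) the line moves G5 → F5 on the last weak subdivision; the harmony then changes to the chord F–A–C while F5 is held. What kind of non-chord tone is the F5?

F5 is an anticipation.

The harmony at that moment is Eb major triad (Eb, G, Bb); F5 is not a chord tone.
It is approached by step down from G5 and then sustained as the same pitch into the next harmony.
Arriving early and becoming a chord tone when the harmony changes — an anticipation.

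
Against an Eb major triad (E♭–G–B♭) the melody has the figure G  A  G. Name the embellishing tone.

A is a neighbor tone.

The harmony at that moment is E♭ major triad (E♭, G, B♭); A is not a chord tone.
It is approached by step up from G and left by step down to G.
Step away and step back to the same note — a neighbor tone (upper neighbor).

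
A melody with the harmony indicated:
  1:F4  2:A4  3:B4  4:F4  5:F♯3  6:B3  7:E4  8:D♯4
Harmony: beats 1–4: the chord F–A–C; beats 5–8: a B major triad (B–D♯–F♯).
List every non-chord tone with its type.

B4 (beat 3) — escape tone; E4 (beat 7) — appoggiatura.

The harmony at that moment is F major triad (F, A, C); B4 is not a chord tone.
It is approached by step up from A4 and left by leap down to F4.
Step in, leap out — an escape tone.
The harmony at that moment is B major triad (B, D♯, F♯); E4 is not a chord tone.
It is approached by leap up from B3 and left by step down to D♯4.
Leap in, step out — an appoggiatura.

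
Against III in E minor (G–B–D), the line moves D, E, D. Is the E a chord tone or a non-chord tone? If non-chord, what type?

The harmony at that moment is G major triad (G, B, D); E is not a chord tone.
It is approached by step up from D and left by step down to D.
Step away and step back to the same note — a neighbor tone (upper neighbor).

Non-chord tone — a neighbor tone.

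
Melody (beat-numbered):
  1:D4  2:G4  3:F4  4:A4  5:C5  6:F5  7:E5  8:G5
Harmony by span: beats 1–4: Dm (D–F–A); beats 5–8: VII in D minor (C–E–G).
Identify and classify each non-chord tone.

The harmony at that moment is D minor triad (D, F, A); G4 is not a chord tone.
It is approached by leap up from D4 and left by step down to F4.
Leap in, step out — an appoggiatura.
The harmony at that moment is C major triad (C, E, G); F5 is not a chord tone.
It is approached by leap up from C5 and left by step down to E5.
Leap in, step out — an appoggiatura.

G4 (beat 2) — appoggiatura; F5 (beat 6) — appoggiatura.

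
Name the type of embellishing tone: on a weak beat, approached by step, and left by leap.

Approach: by step. Departure: by leap. Metric position: weak.
Step in, leap out, from a weak position — an escape tone (échappée). (It is the mirror image of the appoggiatura, which leaps in and steps out on a strong beat.)

Escape tone.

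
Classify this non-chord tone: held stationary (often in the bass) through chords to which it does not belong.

Approach: none. Departure: none — a single pitch is sustained while the chords change around it, passing through harmonies that do not contain it.
No melodic motion at all; the dissonance is created entirely by the moving harmonies against the stationary note — a pedal tone (pedal point).

Pedal tone.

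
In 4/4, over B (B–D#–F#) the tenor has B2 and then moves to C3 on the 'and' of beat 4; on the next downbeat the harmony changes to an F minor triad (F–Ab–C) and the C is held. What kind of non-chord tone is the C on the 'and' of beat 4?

The harmony at that moment is B major triad (B, D#, F#); C3 is not a chord tone.
It is approached by step up from B2 and then sustained as the same pitch into the next harmony.
Arriving early and becoming a chord tone when the harmony changes — an anticipation.

Anticipation.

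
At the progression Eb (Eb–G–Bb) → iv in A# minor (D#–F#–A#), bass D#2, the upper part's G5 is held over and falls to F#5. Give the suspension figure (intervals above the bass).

4–3 suspension.

At the second chord the bass is D#2. The suspended G5 lies a fourth above the bass; after resolving down by step to F#5, the interval above the bass becomes a third.
Suspension figures are named by those two intervals: 4–3.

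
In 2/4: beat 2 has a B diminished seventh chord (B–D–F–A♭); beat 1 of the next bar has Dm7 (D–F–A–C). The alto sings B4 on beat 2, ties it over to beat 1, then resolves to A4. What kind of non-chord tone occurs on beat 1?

The harmony at that moment is D minor seventh chord (D, F, A, C); B4 is not a chord tone.
It is held over (the same pitch as the preceding B4) and left by step down to A4.
Held over from the previous chord and resolving down by step — a suspension.

Suspension.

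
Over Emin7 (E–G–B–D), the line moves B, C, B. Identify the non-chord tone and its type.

C is a neighbor tone.

The harmony at that moment is E minor seventh chord (E, G, B, D); C is not a chord tone.
It is approached by step up from B and left by step down to B.
Step away and step back to the same note — a neighbor tone (upper neighbor).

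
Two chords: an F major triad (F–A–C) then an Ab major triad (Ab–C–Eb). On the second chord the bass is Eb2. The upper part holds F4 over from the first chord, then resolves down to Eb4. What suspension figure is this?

9–8 suspension.

At the second chord the bass is Eb2. The suspended F4 lies a ninth above the bass; after resolving down by step to Eb4, the interval above the bass becomes an octave.
Suspension figures are named by those two intervals: 9–8.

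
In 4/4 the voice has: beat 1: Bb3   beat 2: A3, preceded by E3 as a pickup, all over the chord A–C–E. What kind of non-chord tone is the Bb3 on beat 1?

The harmony at that moment is A minor triad (A, C, E); Bb3 is not a chord tone.
It is approached by leap up from E3 and left by step down to A3.
Leap in, step out, metrically accented — an appoggiatura.

Appoggiatura.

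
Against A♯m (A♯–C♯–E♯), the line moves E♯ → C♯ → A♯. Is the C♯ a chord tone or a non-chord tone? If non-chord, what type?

A# minor triad contains A♯, C♯, E♯; C♯ is the third, so it is a chord tone.

Chord tone (the third of A# minor triad).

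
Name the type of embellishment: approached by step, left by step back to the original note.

Neighbor tone.

Approach: by step. Departure: by step in the opposite direction, back to the starting pitch.
Stepwise on both sides but reversing to return to the same chord tone — a neighbor tone. (Had it continued onward in the same direction it would be a passing tone instead.)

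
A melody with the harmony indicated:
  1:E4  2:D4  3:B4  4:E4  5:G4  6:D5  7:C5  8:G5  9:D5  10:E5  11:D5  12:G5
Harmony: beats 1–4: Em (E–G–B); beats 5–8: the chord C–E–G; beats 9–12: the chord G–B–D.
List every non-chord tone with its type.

The harmony at that moment is E minor triad (E, G, B); D4 is not a chord tone.
It is approached by step down from E4 and left by leap up to B4.
Step in, leap out — an escape tone.
The harmony at that moment is C major triad (C, E, G); D5 is not a chord tone.
It is approached by leap up from G4 and left by step down to C5.
Leap in, step out — an appoggiatura.
The harmony at that moment is G major triad (G, B, D); E5 is not a chord tone.
It is approached by step up from D5 and left by step down to D5.
Step away and step back to the same note — a neighbor tone (upper neighbor).

D4 (beat 2) — escape tone; D5 (beat 6) — appoggiatura; E5 (beat 10) — neighbor tone.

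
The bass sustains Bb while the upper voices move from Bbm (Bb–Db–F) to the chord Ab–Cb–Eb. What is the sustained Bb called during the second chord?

Pedal tone (pedal point).

The harmony at that moment is Ab minor triad (Ab, Cb, Eb); Bb is not a chord tone.
It is held over (the same pitch as the preceding Bb) and then sustained as the same pitch into the next harmony.
Sustained through a change of harmony — a pedal tone.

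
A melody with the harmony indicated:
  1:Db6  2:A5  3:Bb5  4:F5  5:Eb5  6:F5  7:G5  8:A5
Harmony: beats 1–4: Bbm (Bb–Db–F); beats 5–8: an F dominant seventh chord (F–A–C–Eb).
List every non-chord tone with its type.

The harmony at that moment is Bb minor triad (Bb, Db, F); A5 is not a chord tone.
It is approached by leap down from Db6 and left by step up to Bb5.
Leap in, step out — an appoggiatura.
The harmony at that moment is F dominant seventh chord (F, A, C, Eb); G5 is not a chord tone.
It is approached by step up from F5 and left by step up to A5.
Step in, step out in the same direction — a passing tone.

A5 (beat 2) — appoggiatura; G5 (beat 7) — passing tone.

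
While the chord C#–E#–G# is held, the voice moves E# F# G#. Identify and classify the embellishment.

F# is a passing tone.

The harmony at that moment is C# major triad (C#, E#, G#); F# is not a chord tone.
It is approached by step up from E# and left by step up to G#.
Step in, step out in the same direction — a passing tone.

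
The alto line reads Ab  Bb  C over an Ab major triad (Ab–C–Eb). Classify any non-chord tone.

Bb is a passing tone.

The harmony at that moment is Ab major triad (Ab, C, Eb); Bb is not a chord tone.
It is approached by step up from Ab and left by step up to C.
Step in, step out in the same direction — a passing tone.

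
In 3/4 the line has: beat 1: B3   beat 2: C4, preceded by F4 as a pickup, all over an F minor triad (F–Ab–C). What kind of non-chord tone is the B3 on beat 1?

Appoggiatura.

The harmony at that moment is F minor triad (F, Ab, C); B3 is not a chord tone.
It is approached by leap down from F4 and left by step up to C4.
Leap in, step out, metrically accented — an appoggiatura.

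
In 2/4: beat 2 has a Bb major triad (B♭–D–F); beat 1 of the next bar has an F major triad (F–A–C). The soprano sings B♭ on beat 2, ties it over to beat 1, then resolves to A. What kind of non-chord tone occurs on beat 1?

Suspension.

The harmony at that moment is F major triad (F, A, C); B♭ is not a chord tone.
It is held over (the same pitch as the preceding B♭) and left by step down to A.
Held over from the previous chord and resolving down by step — a suspension.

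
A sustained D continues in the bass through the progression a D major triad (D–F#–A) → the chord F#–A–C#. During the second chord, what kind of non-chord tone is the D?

The harmony at that moment is F# minor triad (F#, A, C#); D is not a chord tone.
It is held over (the same pitch as the preceding D) and then sustained as the same pitch into the next harmony.
Sustained through a change of harmony — a pedal tone.

Pedal tone (pedal point).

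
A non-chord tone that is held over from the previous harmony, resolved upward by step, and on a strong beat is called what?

Approach: by preparation — the pitch is first a chord tone, then held (tied or repeated) while the harmony changes under it. Departure: up by step. Metric position: strong.
A prepared dissonance that resolves upward by step — a retardation. (The same figure resolving downward would be a suspension.)

Retardation.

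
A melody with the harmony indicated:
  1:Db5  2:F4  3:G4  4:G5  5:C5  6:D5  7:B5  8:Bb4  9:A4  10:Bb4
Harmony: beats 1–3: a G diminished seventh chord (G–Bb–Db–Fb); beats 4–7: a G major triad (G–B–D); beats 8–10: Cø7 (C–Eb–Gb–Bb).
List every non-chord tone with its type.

The harmony at that moment is G diminished seventh chord (G, Bb, Db, Fb); F4 is not a chord tone.
It is approached by leap down from Db5 and left by step up to G4.
Leap in, step out — an appoggiatura.
The harmony at that moment is G major triad (G, B, D); C5 is not a chord tone.
It is approached by leap down from G5 and left by step up to D5.
Leap in, step out — an appoggiatura.
The harmony at that moment is C half-diminished seventh chord (C, Eb, Gb, Bb); A4 is not a chord tone.
It is approached by step down from Bb4 and left by step up to Bb4.
Step away and step back to the same note — a neighbor tone (lower neighbor).

F4 (beat 2) — appoggiatura; C5 (beat 5) — appoggiatura; A4 (beat 9) — neighbor tone.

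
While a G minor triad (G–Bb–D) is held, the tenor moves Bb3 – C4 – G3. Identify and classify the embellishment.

C4 is an escape tone.

The harmony at that moment is G minor triad (G, Bb, D); C4 is not a chord tone.
It is approached by step up from Bb3 and left by leap down to G3.
Step in, leap out — an escape tone.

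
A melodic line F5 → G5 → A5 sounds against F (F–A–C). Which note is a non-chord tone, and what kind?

G5 is a passing tone.

The harmony at that moment is F major triad (F, A, C); G5 is not a chord tone.
It is approached by step up from F5 and left by step up to A5.
Step in, step out in the same direction — a passing tone.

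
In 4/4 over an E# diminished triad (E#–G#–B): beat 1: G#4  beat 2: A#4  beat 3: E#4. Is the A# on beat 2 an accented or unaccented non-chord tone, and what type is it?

Unaccented escape tone.

The harmony at that moment is E# diminished triad (E#, G#, B); A#4 is not a chord tone.
It is approached by step up from G#4 and left by leap down to E#4.
Step in, leap out — an escape tone.
It falls on a weak beat, so it is unaccented.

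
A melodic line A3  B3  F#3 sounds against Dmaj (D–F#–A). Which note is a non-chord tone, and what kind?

B3 is an escape tone.

The harmony at that moment is D major triad (D, F#, A); B3 is not a chord tone.
It is approached by step up from A3 and left by leap down to F#3.
Step in, leap out — an escape tone.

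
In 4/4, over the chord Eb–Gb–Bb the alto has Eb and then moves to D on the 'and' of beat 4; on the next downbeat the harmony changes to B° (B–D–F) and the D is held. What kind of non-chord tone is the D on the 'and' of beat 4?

Anticipation.

The harmony at that moment is Eb minor triad (Eb, Gb, Bb); D is not a chord tone.
It is approached by step down from Eb and then sustained as the same pitch into the next harmony.
Arriving early and becoming a chord tone when the harmony changes — an anticipation.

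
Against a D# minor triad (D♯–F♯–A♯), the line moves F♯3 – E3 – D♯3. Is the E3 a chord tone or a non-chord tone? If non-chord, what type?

Non-chord tone — a passing tone.

The harmony at that moment is D♯ minor triad (D♯, F♯, A♯); E3 is not a chord tone.
It is approached by step down from F♯3 and left by step down to D♯3.
Step in, step out in the same direction — a passing tone.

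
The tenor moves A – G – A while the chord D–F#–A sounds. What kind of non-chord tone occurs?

G is a neighbor tone.

The harmony at that moment is D major triad (D, F#, A); G is not a chord tone.
It is approached by step down from A and left by step up to A.
Step away and step back to the same note — a neighbor tone (lower neighbor).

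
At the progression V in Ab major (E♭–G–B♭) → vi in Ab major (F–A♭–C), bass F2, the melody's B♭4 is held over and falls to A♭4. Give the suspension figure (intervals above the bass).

4–3 suspension.

At the second chord the bass is F2. The suspended B♭4 lies a fourth above the bass; after resolving down by step to A♭4, the interval above the bass becomes a third.
Suspension figures are named by those two intervals: 4–3.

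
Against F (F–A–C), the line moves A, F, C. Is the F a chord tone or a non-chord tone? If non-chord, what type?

F major triad contains F, A, C; F is the root, so it is a chord tone.

Chord tone (the root of F major triad).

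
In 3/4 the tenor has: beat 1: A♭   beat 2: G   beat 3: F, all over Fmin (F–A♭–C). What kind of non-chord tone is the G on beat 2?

The harmony at that moment is F minor triad (F, A♭, C); G is not a chord tone.
It is approached by step down from A♭ and left by step down to F.
Step in, step out in the same direction — a passing tone.

Passing tone.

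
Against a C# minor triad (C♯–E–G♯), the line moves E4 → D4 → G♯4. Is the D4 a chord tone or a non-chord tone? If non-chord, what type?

The harmony at that moment is C♯ minor triad (C♯, E, G♯); D4 is not a chord tone.
It is approached by step down from E4 and left by leap up to G♯4.
Step in, leap out — an escape tone.

Non-chord tone — an escape tone.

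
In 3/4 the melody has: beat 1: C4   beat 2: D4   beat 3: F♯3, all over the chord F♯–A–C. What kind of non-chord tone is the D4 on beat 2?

The harmony at that moment is F♯ diminished triad (F♯, A, C); D4 is not a chord tone.
It is approached by step up from C4 and left by leap down to F♯3.
Step in, leap out, on a weak beat — an escape tone.

Escape tone.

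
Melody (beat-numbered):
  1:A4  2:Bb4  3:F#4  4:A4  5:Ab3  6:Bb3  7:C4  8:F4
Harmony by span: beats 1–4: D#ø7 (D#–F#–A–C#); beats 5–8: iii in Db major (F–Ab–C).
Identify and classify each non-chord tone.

The harmony at that moment is D# half-diminished seventh chord (D#, F#, A, C#); Bb4 is not a chord tone.
It is approached by step up from A4 and left by leap down to F#4.
Step in, leap out — an escape tone.
The harmony at that moment is F minor triad (F, Ab, C); Bb3 is not a chord tone.
It is approached by step up from Ab3 and left by step up to C4.
Step in, step out in the same direction — a passing tone.

Bb4 (beat 2) — escape tone; Bb3 (beat 6) — passing tone.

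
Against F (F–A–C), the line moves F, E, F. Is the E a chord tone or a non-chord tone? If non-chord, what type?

Non-chord tone — a neighbor tone.

The harmony at that moment is F major triad (F, A, C); E is not a chord tone.
It is approached by step down from F and left by step up to F.
Step away and step back to the same note — a neighbor tone (lower neighbor).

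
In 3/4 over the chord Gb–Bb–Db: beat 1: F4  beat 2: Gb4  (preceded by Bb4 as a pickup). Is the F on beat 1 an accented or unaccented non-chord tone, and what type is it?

Accented appoggiatura.

The harmony at that moment is Gb major triad (Gb, Bb, Db); F4 is not a chord tone.
It is approached by leap down from Bb4 and left by step up to Gb4.
Leap in, step out — an appoggiatura.
It falls on the downbeat, so it is accented.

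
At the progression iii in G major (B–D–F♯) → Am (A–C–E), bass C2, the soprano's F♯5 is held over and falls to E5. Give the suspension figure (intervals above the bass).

At the second chord the bass is C2. The suspended F♯5 lies a fourth above the bass; after resolving down by step to E5, the interval above the bass becomes a third.
Suspension figures are named by those two intervals: 4–3.

4–3 suspension.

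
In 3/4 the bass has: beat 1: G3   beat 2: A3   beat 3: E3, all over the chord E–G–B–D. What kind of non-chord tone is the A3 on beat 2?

Escape tone.

The harmony at that moment is E minor seventh chord (E, G, B, D); A3 is not a chord tone.
It is approached by step up from G3 and left by leap down to E3.
Step in, leap out, on a weak beat — an escape tone.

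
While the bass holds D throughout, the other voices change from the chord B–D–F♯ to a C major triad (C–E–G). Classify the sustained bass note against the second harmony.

Pedal tone (pedal point).

The harmony at that moment is C major triad (C, E, G); D is not a chord tone.
It is held over (the same pitch as the preceding D) and then sustained as the same pitch into the next harmony.
Sustained through a change of harmony — a pedal tone.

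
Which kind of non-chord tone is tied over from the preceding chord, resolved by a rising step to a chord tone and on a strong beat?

Approach: by preparation — the pitch is first a chord tone, then held (tied or repeated) while the harmony changes under it. Departure: up by step. Metric position: strong.
A prepared dissonance that resolves upward by step — a retardation. (The same figure resolving downward would be a suspension.)

Retardation.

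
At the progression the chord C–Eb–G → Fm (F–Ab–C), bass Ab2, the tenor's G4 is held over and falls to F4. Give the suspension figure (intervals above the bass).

At the second chord the bass is Ab2. The suspended G4 lies a seventh above the bass; after resolving down by step to F4, the interval above the bass becomes a sixth.
Suspension figures are named by those two intervals: 7–6.

7–6 suspension.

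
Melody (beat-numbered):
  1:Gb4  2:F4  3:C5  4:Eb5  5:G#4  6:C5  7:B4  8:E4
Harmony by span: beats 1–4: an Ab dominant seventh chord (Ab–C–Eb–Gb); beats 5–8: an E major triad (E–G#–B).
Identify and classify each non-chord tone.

The harmony at that moment is Ab dominant seventh chord (Ab, C, Eb, Gb); F4 is not a chord tone.
It is approached by step down from Gb4 and left by leap up to C5.
Step in, leap out — an escape tone.
The harmony at that moment is E major triad (E, G#, B); C5 is not a chord tone.
It is approached by leap up from G#4 and left by step down to B4.
Leap in, step out — an appoggiatura.

F4 (beat 2) — escape tone; C5 (beat 6) — appoggiatura.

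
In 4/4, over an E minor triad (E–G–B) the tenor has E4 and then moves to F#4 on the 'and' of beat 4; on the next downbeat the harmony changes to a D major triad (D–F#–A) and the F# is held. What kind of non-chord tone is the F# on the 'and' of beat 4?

Anticipation.

The harmony at that moment is E minor triad (E, G, B); F#4 is not a chord tone.
It is approached by step up from E4 and then sustained as the same pitch into the next harmony.
Arriving early and becoming a chord tone when the harmony changes — an anticipation.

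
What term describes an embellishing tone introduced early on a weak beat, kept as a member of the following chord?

Approach: ahead of the chord change (typically by step), so it is dissonant against the current harmony. Departure: none — the same pitch is restated or held and is a chord tone of the new harmony.
Dissonant first, consonant once the harmony catches up: the note simply arrives early — an anticipation. (The reverse timing, consonant first and dissonant after the change, would be a suspension or retardation.)

Anticipation.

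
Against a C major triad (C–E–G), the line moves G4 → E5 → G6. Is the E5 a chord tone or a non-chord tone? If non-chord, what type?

Chord tone (the third of C major triad).

C major triad contains C, E, G; E is the third, so it is a chord tone.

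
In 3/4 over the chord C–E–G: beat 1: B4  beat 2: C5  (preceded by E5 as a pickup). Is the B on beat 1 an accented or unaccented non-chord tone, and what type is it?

The harmony at that moment is C major triad (C, E, G); B4 is not a chord tone.
It is approached by leap down from E5 and left by step up to C5.
Leap in, step out — an appoggiatura.
It falls on the downbeat, so it is accented.

Accented appoggiatura.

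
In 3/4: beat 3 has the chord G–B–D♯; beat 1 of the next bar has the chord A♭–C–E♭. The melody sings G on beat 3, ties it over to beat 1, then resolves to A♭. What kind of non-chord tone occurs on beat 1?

Retardation.

The harmony at that moment is A♭ major triad (A♭, C, E♭); G is not a chord tone.
It is held over (the same pitch as the preceding G) and left by step up to A♭.
Held over from the previous chord and resolving up by step — a retardation.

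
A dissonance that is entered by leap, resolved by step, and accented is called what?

Appoggiatura.

Approach: by leap. Departure: by step. Metric position: strong.
Leap in, step out, in a metrically strong position — an appoggiatura. (It is the mirror image of the escape tone, which steps in and leaps out from a weak position.)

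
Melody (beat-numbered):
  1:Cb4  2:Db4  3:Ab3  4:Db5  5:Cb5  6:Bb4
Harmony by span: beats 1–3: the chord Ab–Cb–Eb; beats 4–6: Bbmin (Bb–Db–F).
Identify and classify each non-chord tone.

The harmony at that moment is Ab minor triad (Ab, Cb, Eb); Db4 is not a chord tone.
It is approached by step up from Cb4 and left by leap down to Ab3.
Step in, leap out — an escape tone.
The harmony at that moment is Bb minor triad (Bb, Db, F); Cb5 is not a chord tone.
It is approached by step down from Db5 and left by step down to Bb4.
Step in, step out in the same direction — a passing tone.

Db4 (beat 2) — escape tone; Cb5 (beat 5) — passing tone.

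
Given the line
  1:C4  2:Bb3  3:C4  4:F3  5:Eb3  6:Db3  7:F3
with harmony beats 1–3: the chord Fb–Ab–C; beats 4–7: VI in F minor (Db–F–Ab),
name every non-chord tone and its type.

The harmony at that moment is Fb augmented triad (Fb, Ab, C); Bb3 is not a chord tone.
It is approached by step down from C4 and left by step up to C4.
Step away and step back to the same note — a neighbor tone (lower neighbor).
The harmony at that moment is Db major triad (Db, F, Ab); Eb3 is not a chord tone.
It is approached by step down from F3 and left by step down to Db3.
Step in, step out in the same direction — a passing tone.

Bb3 (beat 2) — neighbor tone; Eb3 (beat 5) — passing tone.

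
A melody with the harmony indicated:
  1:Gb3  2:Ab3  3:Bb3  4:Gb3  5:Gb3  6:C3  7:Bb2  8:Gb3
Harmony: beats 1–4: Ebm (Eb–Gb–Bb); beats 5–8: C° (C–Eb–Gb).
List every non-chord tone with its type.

The harmony at that moment is Eb minor triad (Eb, Gb, Bb); Ab3 is not a chord tone.
It is approached by step up from Gb3 and left by step up to Bb3.
Step in, step out in the same direction — a passing tone.
The harmony at that moment is C diminished triad (C, Eb, Gb); Bb2 is not a chord tone.
It is approached by step down from C3 and left by leap up to Gb3.
Step in, leap out — an escape tone.

Ab3 (beat 2) — passing tone; Bb2 (beat 7) — escape tone.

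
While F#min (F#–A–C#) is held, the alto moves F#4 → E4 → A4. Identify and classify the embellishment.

E4 is an escape tone.

The harmony at that moment is F# minor triad (F#, A, C#); E4 is not a chord tone.
It is approached by step down from F#4 and left by leap up to A4.
Step in, leap out — an escape tone.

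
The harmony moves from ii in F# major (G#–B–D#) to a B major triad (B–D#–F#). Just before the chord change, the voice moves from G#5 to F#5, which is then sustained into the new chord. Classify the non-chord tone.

The harmony at that moment is G# minor triad (G#, B, D#); F#5 is not a chord tone.
It is approached by step down from G#5 and then sustained as the same pitch into the next harmony.
Arriving early and becoming a chord tone when the harmony changes — an anticipation.

F#5 is an anticipation.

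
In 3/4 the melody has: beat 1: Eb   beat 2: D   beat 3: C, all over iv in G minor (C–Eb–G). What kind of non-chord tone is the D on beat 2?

The harmony at that moment is C minor triad (C, Eb, G); D is not a chord tone.
It is approached by step down from Eb and left by step down to C.
Step in, step out in the same direction — a passing tone.

Passing tone.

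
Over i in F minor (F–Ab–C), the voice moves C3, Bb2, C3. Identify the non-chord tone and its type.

The harmony at that moment is F minor triad (F, Ab, C); Bb2 is not a chord tone.
It is approached by step down from C3 and left by step up to C3.
Step away and step back to the same note — a neighbor tone (lower neighbor).

Bb2 is a neighbor tone.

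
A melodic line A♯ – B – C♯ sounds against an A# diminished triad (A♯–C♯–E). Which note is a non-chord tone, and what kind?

The harmony at that moment is A♯ diminished triad (A♯, C♯, E); B is not a chord tone.
It is approached by step up from A♯ and left by step up to C♯.
Step in, step out in the same direction — a passing tone.

B is a passing tone.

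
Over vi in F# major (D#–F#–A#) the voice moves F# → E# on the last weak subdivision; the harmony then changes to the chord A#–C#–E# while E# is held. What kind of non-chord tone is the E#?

E# is an anticipation.

The harmony at that moment is D# minor triad (D#, F#, A#); E# is not a chord tone.
It is approached by step down from F# and then sustained as the same pitch into the next harmony.
Arriving early and becoming a chord tone when the harmony changes — an anticipation.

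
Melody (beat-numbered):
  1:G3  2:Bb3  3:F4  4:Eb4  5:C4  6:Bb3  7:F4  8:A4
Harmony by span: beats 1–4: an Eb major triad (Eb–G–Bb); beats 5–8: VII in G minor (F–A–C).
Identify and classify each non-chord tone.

The harmony at that moment is Eb major triad (Eb, G, Bb); F4 is not a chord tone.
It is approached by leap up from Bb3 and left by step down to Eb4.
Leap in, step out — an appoggiatura.
The harmony at that moment is F major triad (F, A, C); Bb3 is not a chord tone.
It is approached by step down from C4 and left by leap up to F4.
Step in, leap out — an escape tone.

F4 (beat 3) — appoggiatura; Bb3 (beat 6) — escape tone.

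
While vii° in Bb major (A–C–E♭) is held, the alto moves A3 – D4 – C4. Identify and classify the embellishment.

The harmony at that moment is A diminished triad (A, C, E♭); D4 is not a chord tone.
It is approached by leap up from A3 and left by step down to C4.
Leap in, step out — an appoggiatura.

D4 is an appoggiatura.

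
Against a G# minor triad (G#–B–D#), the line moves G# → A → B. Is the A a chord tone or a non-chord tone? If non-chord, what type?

Non-chord tone — a passing tone.

The harmony at that moment is G# minor triad (G#, B, D#); A is not a chord tone.
It is approached by step up from G# and left by step up to B.
Step in, step out in the same direction — a passing tone.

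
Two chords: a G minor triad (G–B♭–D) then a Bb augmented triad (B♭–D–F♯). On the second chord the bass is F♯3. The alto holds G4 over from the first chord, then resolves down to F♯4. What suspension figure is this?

9–8 suspension.

At the second chord the bass is F♯3. The suspended G4 lies a ninth above the bass; after resolving down by step to F♯4, the interval above the bass becomes an octave.
Suspension figures are named by those two intervals: 9–8.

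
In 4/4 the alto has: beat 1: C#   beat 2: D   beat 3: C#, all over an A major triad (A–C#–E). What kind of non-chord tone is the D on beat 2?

Upper neighbor tone.

The harmony at that moment is A major triad (A, C#, E); D is not a chord tone.
It is approached by step up from C# and left by step down to C#.
Step away and step back to the same note — a neighbor tone (upper neighbor).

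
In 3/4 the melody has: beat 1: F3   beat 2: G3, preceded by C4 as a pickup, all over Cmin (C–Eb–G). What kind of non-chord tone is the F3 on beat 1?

Appoggiatura.

The harmony at that moment is C minor triad (C, Eb, G); F3 is not a chord tone.
It is approached by leap down from C4 and left by step up to G3.
Leap in, step out, metrically accented — an appoggiatura.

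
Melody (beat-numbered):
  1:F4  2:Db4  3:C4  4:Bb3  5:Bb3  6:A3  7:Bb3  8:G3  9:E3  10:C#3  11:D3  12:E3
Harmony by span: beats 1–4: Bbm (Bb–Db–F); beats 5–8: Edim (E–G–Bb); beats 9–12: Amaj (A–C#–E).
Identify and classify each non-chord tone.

The harmony at that moment is Bb minor triad (Bb, Db, F); C4 is not a chord tone.
It is approached by step down from Db4 and left by step down to Bb3.
Step in, step out in the same direction — a passing tone.
The harmony at that moment is E diminished triad (E, G, Bb); A3 is not a chord tone.
It is approached by step down from Bb3 and left by step up to Bb3.
Step away and step back to the same note — a neighbor tone (lower neighbor).
The harmony at that moment is A major triad (A, C#, E); D3 is not a chord tone.
It is approached by step up from C#3 and left by step up to E3.
Step in, step out in the same direction — a passing tone.

C4 (beat 3) — passing tone; A3 (beat 6) — neighbor tone; D3 (beat 11) — passing tone.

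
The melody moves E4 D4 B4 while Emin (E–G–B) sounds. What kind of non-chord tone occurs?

D4 is an escape tone.

The harmony at that moment is E minor triad (E, G, B); D4 is not a chord tone.
It is approached by step down from E4 and left by leap up to B4.
Step in, leap out — an escape tone.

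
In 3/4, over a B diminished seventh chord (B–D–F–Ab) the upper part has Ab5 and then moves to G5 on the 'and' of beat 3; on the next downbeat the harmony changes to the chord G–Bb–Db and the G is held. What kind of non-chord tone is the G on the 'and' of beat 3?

The harmony at that moment is B diminished seventh chord (B, D, F, Ab); G5 is not a chord tone.
It is approached by step down from Ab5 and then sustained as the same pitch into the next harmony.
Arriving early and becoming a chord tone when the harmony changes — an anticipation.

Anticipation.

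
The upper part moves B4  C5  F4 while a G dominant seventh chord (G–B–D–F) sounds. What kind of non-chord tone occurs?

C5 is an escape tone.

The harmony at that moment is G dominant seventh chord (G, B, D, F); C5 is not a chord tone.
It is approached by step up from B4 and left by leap down to F4.
Step in, leap out — an escape tone.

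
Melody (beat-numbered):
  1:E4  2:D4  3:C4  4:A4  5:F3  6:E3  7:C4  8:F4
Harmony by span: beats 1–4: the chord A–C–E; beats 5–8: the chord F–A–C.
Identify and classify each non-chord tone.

The harmony at that moment is A minor triad (A, C, E); D4 is not a chord tone.
It is approached by step down from E4 and left by step down to C4.
Step in, step out in the same direction — a passing tone.
The harmony at that moment is F major triad (F, A, C); E3 is not a chord tone.
It is approached by step down from F3 and left by leap up to C4.
Step in, leap out — an escape tone.

D4 (beat 2) — passing tone; E3 (beat 6) — escape tone.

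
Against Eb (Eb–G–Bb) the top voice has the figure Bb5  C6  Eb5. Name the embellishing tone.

C6 is an escape tone.

The harmony at that moment is Eb major triad (Eb, G, Bb); C6 is not a chord tone.
It is approached by step up from Bb5 and left by leap down to Eb5.
Step in, leap out — an escape tone.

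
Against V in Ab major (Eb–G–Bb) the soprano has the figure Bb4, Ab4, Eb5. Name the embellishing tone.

The harmony at that moment is Eb major triad (Eb, G, Bb); Ab4 is not a chord tone.
It is approached by step down from Bb4 and left by leap up to Eb5.
Step in, leap out — an escape tone.

Ab4 is an escape tone.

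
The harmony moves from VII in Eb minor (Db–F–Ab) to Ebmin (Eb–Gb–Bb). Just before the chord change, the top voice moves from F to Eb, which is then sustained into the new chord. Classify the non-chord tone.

Eb is an anticipation.

The harmony at that moment is Db major triad (Db, F, Ab); Eb is not a chord tone.
It is approached by step down from F and then sustained as the same pitch into the next harmony.
Arriving early and becoming a chord tone when the harmony changes — an anticipation.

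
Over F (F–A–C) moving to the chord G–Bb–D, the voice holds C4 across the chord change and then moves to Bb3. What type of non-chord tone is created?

The harmony at that moment is G minor triad (G, Bb, D); C4 is not a chord tone.
It is held over (the same pitch as the preceding C4) and left by step down to Bb3.
Held over from the previous chord and resolving down by step — a suspension.

C4 is a suspension.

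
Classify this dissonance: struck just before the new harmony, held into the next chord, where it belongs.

Anticipation.

Approach: ahead of the chord change (typically by step), so it is dissonant against the current harmony. Departure: none — the same pitch is restated or held and is a chord tone of the new harmony.
Dissonant first, consonant once the harmony catches up: the note simply arrives early — an anticipation. (The reverse timing, consonant first and dissonant after the change, would be a suspension or retardation.)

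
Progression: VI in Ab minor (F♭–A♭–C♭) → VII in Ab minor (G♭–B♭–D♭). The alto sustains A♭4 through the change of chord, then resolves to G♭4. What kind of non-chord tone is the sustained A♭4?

A♭4 is a suspension.

The harmony at that moment is G♭ major triad (G♭, B♭, D♭); A♭4 is not a chord tone.
It is held over (the same pitch as the preceding A♭4) and left by step down to G♭4.
Held over from the previous chord and resolving down by step — a suspension.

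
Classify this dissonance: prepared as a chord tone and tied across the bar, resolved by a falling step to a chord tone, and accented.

Approach: by preparation — the pitch is first a chord tone, then held (tied or repeated) while the harmony changes under it. Departure: down by step. Metric position: strong.
A prepared dissonance that resolves downward by step — a suspension. (The same figure resolving upward would be a retardation.)

Suspension.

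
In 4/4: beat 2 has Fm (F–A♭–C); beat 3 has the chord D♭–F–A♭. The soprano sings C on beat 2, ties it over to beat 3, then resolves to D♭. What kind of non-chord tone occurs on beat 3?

The harmony at that moment is D♭ major triad (D♭, F, A♭); C is not a chord tone.
It is held over (the same pitch as the preceding C) and left by step up to D♭.
Held over from the previous chord and resolving up by step — a retardation.

Retardation.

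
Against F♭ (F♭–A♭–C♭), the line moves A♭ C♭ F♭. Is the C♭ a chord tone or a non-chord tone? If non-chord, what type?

Chord tone (the fifth of Fb major triad).

Fb major triad contains F♭, A♭, C♭; C♭ is the fifth, so it is a chord tone.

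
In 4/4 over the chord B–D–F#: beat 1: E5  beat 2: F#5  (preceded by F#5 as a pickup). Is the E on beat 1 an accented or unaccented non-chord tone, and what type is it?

Accented neighbor tone.

The harmony at that moment is B minor triad (B, D, F#); E5 is not a chord tone.
It is approached by step down from F#5 and left by step up to F#5.
Step away and step back to the same note — a neighbor tone (lower neighbor).
It falls on the downbeat, so it is accented.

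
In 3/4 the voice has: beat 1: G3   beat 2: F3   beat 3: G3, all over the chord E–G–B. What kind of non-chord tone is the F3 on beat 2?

Lower neighbor tone.

The harmony at that moment is E minor triad (E, G, B); F3 is not a chord tone.
It is approached by step down from G3 and left by step up to G3.
Step away and step back to the same note — a neighbor tone (lower neighbor).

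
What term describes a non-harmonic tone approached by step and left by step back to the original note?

Neighbor tone.

Approach: by step. Departure: by step in the opposite direction, back to the starting pitch.
Stepwise on both sides but reversing to return to the same chord tone — a neighbor tone. (Had it continued onward in the same direction it would be a passing tone instead.)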